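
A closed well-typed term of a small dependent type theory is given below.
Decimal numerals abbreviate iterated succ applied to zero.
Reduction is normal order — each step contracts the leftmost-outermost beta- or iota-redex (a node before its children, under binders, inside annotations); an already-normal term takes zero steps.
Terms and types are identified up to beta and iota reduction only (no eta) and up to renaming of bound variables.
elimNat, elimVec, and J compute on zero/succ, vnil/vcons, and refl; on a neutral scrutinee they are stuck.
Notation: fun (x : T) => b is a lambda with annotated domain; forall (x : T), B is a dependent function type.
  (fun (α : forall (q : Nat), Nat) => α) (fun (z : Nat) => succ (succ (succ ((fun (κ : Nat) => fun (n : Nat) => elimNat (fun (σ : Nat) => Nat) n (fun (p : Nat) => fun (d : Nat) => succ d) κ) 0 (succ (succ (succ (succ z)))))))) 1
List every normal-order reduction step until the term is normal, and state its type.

normal-order reduction sequence:
  (fun (α : forall (q : Nat), Nat) => α) (fun (z : Nat) => succ (succ (succ ((fun (κ : Nat) => fun (n : Nat) => elimNat (fun (σ : Nat) => Nat) n (fun (p : Nat) => fun (d : Nat) => succ d) κ) 0 (succ (succ (succ (succ z)))))))) 1
  ~> (fun (α : Nat) => succ (succ (succ ((fun (q : Nat) => fun (z : Nat) => elimNat (fun (κ : Nat) => Nat) z (fun (n : Nat) => fun (σ : Nat) => succ σ) q) 0 (succ (succ (succ (succ α)))))))) 1
  ~> succ (succ (succ ((fun (α : Nat) => fun (q : Nat) => elimNat (fun (z : Nat) => Nat) q (fun (κ : Nat) => fun (n : Nat) => succ n) α) 0 5)))
  ~> succ (succ (succ ((fun (α : Nat) => elimNat (fun (q : Nat) => Nat) α (fun (z : Nat) => fun (κ : Nat) => succ κ) 0) 5)))
  ~> succ (succ (succ (elimNat (fun (α : Nat) => Nat) 5 (fun (q : Nat) => fun (z : Nat) => succ z) 0)))
  ~> 8
type:
  Nat


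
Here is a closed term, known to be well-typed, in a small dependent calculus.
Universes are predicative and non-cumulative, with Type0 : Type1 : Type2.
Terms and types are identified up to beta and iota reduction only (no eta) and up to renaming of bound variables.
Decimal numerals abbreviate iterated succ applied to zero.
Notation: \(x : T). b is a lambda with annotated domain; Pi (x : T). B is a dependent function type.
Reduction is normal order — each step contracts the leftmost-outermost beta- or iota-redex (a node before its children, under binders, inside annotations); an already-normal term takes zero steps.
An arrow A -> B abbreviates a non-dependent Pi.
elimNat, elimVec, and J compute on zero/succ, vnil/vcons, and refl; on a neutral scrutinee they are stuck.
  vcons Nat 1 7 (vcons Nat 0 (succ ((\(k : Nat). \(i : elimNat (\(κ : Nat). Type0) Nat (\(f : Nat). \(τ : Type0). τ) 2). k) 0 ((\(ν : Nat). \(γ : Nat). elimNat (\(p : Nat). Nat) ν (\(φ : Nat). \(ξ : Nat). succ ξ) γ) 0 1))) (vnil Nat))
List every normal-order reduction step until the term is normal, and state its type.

reduction (normal order):
  vcons Nat 1 7 (vcons Nat 0 (succ ((\(k : Nat). \(i : elimNat (\(κ : Nat). Type0) Nat (\(f : Nat). \(τ : Type0). τ) 2). k) 0 ((\(ν : Nat). \(γ : Nat). elimNat (\(p : Nat). Nat) ν (\(φ : Nat). \(ξ : Nat). succ ξ) γ) 0 1))) (vnil Nat))
  ~> vcons Nat 1 7 (vcons Nat 0 (succ ((\(k : elimNat (\(i : Nat). Type0) Nat (\(κ : Nat). \(f : Type0). f) 2). 0) ((\(τ : Nat). \(ν : Nat). elimNat (\(γ : Nat). Nat) τ (\(p : Nat). \(φ : Nat). succ φ) ν) 0 1))) (vnil Nat))
  ~> vcons Nat 1 7 (vcons Nat 0 1 (vnil Nat))
type:
  Vec Nat 2


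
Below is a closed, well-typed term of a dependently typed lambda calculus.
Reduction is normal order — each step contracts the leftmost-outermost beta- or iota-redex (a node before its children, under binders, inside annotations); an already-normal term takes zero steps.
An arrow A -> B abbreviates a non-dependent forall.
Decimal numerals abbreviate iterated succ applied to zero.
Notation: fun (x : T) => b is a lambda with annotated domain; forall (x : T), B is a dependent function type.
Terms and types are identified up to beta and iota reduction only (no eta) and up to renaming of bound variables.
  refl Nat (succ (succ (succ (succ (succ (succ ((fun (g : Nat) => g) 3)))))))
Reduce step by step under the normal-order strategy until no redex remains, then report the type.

normal-order reduction sequence:
  refl Nat (succ (succ (succ (succ (succ (succ ((fun (g : Nat) => g) 3)))))))
  ~> refl Nat 9
the term's type:
  Eq Nat 9 9


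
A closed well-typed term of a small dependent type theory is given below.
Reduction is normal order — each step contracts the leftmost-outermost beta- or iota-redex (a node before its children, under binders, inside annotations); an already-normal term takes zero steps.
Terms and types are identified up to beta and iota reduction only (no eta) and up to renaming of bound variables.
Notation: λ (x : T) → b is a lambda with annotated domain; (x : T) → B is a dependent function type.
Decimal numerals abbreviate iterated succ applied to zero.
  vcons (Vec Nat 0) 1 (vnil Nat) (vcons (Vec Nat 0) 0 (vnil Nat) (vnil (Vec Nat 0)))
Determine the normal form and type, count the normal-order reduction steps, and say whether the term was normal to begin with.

normal form:
  vcons (Vec Nat 0) 1 (vnil Nat) (vcons (Vec Nat 0) 0 (vnil Nat) (vnil (Vec Nat 0)))
the term's type:
  Vec (Vec Nat 0) 2
steps to reach normal form (normal order): 0
started in normal form: yes


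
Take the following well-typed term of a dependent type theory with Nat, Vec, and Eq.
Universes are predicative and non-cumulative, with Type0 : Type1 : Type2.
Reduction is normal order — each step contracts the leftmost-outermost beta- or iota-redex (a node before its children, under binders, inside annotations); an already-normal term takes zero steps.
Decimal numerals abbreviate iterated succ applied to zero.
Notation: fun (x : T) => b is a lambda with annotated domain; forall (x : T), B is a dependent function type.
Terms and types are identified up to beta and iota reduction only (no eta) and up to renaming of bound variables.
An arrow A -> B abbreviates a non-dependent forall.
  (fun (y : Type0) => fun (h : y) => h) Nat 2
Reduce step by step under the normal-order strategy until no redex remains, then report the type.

normal-order reduction sequence:
  (fun (y : Type0) => fun (h : y) => h) Nat 2
  ~> (fun (y : Nat) => y) 2
  ~> 2
inferred type:
  Nat


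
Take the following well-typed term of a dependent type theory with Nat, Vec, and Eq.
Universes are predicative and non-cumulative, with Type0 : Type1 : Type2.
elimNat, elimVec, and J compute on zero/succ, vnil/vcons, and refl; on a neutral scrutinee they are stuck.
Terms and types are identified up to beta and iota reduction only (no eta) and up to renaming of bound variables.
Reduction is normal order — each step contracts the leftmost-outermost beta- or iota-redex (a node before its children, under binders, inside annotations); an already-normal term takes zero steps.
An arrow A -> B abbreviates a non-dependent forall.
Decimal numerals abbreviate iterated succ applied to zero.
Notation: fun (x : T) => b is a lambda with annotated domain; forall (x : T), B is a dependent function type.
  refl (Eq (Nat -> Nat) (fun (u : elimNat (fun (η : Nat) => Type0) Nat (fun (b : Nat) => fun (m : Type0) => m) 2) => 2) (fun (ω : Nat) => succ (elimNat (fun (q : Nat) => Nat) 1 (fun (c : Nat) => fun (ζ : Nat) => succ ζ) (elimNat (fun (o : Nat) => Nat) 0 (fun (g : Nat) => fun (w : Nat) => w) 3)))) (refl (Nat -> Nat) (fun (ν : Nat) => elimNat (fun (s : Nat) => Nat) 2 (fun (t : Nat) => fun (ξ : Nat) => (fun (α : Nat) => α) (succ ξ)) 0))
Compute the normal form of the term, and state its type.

reduced normal form:
  refl (Eq (Nat -> Nat) (fun (u : Nat) => 2) (fun (η : Nat) => 2)) (refl (Nat -> Nat) (fun (b : Nat) => 2))
type:
  Eq (Eq (Nat -> Nat) (fun (u : Nat) => 2) (fun (η : Nat) => 2)) (refl (Nat -> Nat) (fun (b : Nat) => 2)) (refl (Nat -> Nat) (fun (m : Nat) => 2))


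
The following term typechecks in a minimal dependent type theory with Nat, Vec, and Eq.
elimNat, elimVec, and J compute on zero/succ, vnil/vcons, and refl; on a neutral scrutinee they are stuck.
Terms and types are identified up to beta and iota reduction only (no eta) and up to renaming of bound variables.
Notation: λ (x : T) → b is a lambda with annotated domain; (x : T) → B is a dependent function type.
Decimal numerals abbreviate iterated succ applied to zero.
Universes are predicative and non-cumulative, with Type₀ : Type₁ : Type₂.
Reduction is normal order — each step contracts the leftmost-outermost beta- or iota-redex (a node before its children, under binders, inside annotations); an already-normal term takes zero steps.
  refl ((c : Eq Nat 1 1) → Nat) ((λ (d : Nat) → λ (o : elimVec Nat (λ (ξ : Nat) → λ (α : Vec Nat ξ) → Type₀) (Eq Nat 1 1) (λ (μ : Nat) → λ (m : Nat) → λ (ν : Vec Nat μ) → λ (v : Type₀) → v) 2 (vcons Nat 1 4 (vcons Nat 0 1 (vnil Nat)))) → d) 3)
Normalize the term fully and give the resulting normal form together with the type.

resulting normal form:
  refl ((c : Eq Nat 1 1) → Nat) (λ (d : Eq Nat 1 1) → 3)
type:
  Eq ((c : Eq Nat 1 1) → Nat) (λ (d : Eq Nat 1 1) → 3) (λ (o : Eq Nat 1 1) → 3)
observation: reduction starts at a beta-redex, and 12 normal-order steps reach the normal form.


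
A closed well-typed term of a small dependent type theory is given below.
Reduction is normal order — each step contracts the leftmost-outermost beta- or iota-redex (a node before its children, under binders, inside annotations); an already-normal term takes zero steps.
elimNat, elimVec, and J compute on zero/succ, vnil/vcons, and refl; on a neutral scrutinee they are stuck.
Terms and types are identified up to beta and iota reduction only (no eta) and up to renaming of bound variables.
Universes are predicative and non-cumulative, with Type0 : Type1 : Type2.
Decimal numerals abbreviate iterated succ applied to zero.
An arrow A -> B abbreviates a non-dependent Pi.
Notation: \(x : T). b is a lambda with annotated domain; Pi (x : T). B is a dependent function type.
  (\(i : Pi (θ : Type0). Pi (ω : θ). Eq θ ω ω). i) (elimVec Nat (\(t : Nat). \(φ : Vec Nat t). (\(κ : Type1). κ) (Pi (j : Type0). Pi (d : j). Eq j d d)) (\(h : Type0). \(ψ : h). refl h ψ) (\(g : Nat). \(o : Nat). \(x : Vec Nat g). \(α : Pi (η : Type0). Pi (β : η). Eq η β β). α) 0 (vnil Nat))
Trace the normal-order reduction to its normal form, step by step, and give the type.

normal-order reduction sequence:
  (\(i : Pi (θ : Type0). Pi (ω : θ). Eq θ ω ω). i) (elimVec Nat (\(t : Nat). \(φ : Vec Nat t). (\(κ : Type1). κ) (Pi (j : Type0). Pi (d : j). Eq j d d)) (\(h : Type0). \(ψ : h). refl h ψ) (\(g : Nat). \(o : Nat). \(x : Vec Nat g). \(α : Pi (η : Type0). Pi (β : η). Eq η β β). α) 0 (vnil Nat))
  ~> elimVec Nat (\(i : Nat). \(θ : Vec Nat i). (\(ω : Type1). ω) (Pi (t : Type0). Pi (φ : t). Eq t φ φ)) (\(κ : Type0). \(j : κ). refl κ j) (\(d : Nat). \(h : Nat). \(ψ : Vec Nat d). \(g : Pi (o : Type0). Pi (x : o). Eq o x x). g) 0 (vnil Nat)
  ~> \(i : Type0). \(θ : i). refl i θ
inferred type:
  Pi (i : Type0). Pi (θ : i). Eq i θ θ


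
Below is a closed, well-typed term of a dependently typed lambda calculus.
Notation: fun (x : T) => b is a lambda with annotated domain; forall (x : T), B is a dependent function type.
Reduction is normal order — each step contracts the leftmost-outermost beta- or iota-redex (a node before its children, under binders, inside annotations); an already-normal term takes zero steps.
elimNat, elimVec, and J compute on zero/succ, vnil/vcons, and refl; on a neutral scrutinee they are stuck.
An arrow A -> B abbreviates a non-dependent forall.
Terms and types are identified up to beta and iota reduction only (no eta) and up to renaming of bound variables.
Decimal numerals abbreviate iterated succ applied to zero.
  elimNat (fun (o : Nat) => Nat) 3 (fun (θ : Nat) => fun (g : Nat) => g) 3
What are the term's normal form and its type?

reduced normal form:
  3
inferred type:
  Nat


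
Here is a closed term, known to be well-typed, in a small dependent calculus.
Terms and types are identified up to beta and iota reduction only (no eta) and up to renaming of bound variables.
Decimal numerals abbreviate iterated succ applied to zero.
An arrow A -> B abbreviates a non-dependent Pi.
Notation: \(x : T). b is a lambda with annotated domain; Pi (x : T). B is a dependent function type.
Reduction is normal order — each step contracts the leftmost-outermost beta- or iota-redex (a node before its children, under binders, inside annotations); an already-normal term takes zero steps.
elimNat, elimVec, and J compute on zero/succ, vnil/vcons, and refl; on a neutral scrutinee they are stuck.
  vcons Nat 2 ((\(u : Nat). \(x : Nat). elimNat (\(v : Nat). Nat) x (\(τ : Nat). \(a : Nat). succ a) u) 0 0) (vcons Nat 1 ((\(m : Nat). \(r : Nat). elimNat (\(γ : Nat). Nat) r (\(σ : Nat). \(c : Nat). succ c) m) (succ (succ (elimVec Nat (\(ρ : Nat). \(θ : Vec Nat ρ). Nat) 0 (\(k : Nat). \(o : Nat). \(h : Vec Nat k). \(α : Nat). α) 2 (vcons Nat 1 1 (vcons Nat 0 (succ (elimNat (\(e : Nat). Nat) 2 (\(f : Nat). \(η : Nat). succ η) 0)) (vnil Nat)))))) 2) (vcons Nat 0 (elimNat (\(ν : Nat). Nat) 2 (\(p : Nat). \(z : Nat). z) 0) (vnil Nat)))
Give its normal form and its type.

normal form:
  vcons Nat 2 0 (vcons Nat 1 4 (vcons Nat 0 2 (vnil Nat)))
inferred type:
  Vec Nat 3


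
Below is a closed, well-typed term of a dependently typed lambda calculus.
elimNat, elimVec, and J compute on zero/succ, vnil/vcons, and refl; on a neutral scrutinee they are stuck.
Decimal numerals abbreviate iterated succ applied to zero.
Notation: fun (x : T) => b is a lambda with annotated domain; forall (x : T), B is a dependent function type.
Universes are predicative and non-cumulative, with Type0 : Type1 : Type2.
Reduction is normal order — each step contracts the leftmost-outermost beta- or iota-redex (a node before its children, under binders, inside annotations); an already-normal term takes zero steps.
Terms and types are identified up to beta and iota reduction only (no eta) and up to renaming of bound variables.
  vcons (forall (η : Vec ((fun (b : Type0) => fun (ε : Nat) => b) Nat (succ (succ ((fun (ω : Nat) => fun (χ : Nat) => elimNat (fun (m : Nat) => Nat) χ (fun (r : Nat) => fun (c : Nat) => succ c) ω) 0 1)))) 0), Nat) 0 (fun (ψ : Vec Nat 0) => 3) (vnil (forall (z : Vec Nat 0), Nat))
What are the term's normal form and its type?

resulting normal form:
  vcons (forall (η : Vec Nat 0), Nat) 0 (fun (b : Vec Nat 0) => 3) (vnil (forall (ε : Vec Nat 0), Nat))
inferred type:
  Vec (forall (η : Vec Nat 0), Nat) 1


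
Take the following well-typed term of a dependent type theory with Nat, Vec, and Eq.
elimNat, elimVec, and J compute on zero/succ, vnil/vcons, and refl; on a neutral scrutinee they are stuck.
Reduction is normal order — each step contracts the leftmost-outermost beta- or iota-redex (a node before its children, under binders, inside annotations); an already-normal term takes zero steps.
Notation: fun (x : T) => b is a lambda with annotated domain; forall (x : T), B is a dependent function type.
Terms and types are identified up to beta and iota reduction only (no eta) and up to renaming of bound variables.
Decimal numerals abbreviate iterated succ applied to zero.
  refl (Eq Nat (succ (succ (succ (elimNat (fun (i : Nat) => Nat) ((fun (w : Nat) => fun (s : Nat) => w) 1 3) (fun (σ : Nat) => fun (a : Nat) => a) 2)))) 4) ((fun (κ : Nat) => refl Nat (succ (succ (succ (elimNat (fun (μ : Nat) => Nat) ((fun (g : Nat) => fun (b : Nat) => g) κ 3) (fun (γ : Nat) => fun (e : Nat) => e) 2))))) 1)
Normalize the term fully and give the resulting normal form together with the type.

normal form:
  refl (Eq Nat 4 4) (refl Nat 4)
type:
  Eq (Eq Nat 4 4) (refl Nat 4) (refl Nat 4)
observation: the term reaches its normal form after 19 normal-order steps.


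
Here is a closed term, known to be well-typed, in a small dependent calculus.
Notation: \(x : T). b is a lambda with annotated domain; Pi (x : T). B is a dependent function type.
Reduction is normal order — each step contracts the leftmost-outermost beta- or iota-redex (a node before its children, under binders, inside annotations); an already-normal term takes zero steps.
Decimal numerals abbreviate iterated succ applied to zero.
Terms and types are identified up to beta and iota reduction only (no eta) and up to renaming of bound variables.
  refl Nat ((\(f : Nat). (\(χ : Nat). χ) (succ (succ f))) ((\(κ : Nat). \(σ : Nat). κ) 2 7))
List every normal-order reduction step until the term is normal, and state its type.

normal-order reduction:
  refl Nat ((\(f : Nat). (\(χ : Nat). χ) (succ (succ f))) ((\(κ : Nat). \(σ : Nat). κ) 2 7))
  ~> refl Nat ((\(f : Nat). f) (succ (succ ((\(χ : Nat). \(κ : Nat). χ) 2 7))))
  ~> refl Nat (succ (succ ((\(f : Nat). \(χ : Nat). f) 2 7)))
  ~> refl Nat (succ (succ ((\(f : Nat). 2) 7)))
  ~> refl Nat 4
inferred type:
  Eq Nat 4 4


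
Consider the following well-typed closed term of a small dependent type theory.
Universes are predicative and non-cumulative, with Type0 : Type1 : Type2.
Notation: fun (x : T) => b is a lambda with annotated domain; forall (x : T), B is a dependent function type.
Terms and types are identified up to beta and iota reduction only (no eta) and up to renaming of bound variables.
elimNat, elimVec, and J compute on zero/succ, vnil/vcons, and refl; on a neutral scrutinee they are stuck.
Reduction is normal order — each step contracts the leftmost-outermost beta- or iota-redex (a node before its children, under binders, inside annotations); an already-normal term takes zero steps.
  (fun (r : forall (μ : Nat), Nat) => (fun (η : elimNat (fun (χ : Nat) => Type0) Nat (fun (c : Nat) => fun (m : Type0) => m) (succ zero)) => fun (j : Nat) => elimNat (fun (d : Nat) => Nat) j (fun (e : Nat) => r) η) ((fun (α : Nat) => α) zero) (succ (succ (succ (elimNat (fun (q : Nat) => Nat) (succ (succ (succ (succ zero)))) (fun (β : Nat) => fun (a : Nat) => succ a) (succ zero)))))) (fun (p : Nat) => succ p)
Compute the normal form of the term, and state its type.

normal form:
  succ (succ (succ (succ (succ (succ (succ (succ zero)))))))
type:
  Nat
observation: 9 normal-order steps separate the term from its normal form.


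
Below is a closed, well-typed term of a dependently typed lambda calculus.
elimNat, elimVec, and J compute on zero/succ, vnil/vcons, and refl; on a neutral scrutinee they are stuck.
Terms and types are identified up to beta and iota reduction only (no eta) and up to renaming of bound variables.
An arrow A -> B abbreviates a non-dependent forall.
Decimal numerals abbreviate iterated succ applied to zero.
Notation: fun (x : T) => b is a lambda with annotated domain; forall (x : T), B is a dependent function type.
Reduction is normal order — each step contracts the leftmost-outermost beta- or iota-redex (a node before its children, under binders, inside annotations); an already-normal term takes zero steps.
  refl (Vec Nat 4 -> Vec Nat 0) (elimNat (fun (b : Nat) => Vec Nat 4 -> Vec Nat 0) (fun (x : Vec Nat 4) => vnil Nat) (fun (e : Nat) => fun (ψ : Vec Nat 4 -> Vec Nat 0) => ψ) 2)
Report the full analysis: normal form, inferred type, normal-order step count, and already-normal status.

reduced normal form:
  refl (Vec Nat 4 -> Vec Nat 0) (fun (b : Vec Nat 4) => vnil Nat)
type:
  Eq (Vec Nat 4 -> Vec Nat 0) (fun (b : Vec Nat 4) => vnil Nat) (fun (x : Vec Nat 4) => vnil Nat)
reduction steps (normal order): 7
already normal: no
first contracted redex: an elimNat iota-redex


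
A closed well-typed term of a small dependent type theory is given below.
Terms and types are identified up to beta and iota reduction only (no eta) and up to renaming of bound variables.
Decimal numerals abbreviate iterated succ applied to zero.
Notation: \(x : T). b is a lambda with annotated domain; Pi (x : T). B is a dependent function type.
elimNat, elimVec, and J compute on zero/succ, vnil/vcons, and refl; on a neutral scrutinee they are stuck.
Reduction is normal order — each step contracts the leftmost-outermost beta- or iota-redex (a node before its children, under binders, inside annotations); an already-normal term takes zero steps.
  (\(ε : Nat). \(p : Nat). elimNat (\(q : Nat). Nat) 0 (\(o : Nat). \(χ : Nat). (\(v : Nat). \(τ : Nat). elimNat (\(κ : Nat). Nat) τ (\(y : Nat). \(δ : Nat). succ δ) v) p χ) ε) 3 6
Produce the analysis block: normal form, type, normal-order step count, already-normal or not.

normal form:
  18
inferred type:
  Nat
normal-order step count: 75
already normal: no
first redex: a beta-redex


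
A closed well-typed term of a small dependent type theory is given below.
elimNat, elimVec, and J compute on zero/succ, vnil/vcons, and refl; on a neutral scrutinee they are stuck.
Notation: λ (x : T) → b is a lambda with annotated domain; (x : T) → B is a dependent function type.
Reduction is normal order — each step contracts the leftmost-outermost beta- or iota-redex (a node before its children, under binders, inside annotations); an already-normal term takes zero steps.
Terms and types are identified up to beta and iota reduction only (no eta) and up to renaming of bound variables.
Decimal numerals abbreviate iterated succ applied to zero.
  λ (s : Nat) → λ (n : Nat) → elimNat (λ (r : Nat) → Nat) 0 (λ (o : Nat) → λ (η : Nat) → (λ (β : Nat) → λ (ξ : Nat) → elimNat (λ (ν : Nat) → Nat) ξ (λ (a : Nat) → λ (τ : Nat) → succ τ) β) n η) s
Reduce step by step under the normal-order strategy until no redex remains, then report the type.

normal-order reduction sequence:
  λ (s : Nat) → λ (n : Nat) → elimNat (λ (r : Nat) → Nat) 0 (λ (o : Nat) → λ (η : Nat) → (λ (β : Nat) → λ (ξ : Nat) → elimNat (λ (ν : Nat) → Nat) ξ (λ (a : Nat) → λ (τ : Nat) → succ τ) β) n η) s
  ~> λ (s : Nat) → λ (n : Nat) → elimNat (λ (r : Nat) → Nat) 0 (λ (o : Nat) → λ (η : Nat) → (λ (β : Nat) → elimNat (λ (ξ : Nat) → Nat) β (λ (ν : Nat) → λ (a : Nat) → succ a) n) η) s
  ~> λ (s : Nat) → λ (n : Nat) → elimNat (λ (r : Nat) → Nat) 0 (λ (o : Nat) → λ (η : Nat) → elimNat (λ (β : Nat) → Nat) η (λ (ξ : Nat) → λ (ν : Nat) → succ ν) n) s
type:
  (s : Nat) → (n : Nat) → Nat


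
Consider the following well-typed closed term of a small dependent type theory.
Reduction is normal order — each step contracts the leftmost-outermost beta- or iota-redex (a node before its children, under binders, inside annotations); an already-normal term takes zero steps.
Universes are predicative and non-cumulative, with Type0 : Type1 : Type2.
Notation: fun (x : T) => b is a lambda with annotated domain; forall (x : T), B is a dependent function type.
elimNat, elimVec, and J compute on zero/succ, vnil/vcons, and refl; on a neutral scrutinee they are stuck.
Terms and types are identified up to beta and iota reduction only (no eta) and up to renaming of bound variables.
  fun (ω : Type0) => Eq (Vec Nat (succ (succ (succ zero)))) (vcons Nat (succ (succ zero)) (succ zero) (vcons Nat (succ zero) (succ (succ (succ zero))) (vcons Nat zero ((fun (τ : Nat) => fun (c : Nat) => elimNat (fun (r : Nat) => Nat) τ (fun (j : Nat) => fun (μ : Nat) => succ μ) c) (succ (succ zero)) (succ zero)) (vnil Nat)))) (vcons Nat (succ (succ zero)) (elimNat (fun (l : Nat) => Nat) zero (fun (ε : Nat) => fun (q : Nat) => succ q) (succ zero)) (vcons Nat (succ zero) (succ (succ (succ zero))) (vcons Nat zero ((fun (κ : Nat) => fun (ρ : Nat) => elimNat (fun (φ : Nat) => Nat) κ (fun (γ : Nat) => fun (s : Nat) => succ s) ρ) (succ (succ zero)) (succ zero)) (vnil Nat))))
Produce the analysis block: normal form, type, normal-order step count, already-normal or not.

reduced normal form:
  fun (ω : Type0) => Eq (Vec Nat (succ (succ (succ zero)))) (vcons Nat (succ (succ zero)) (succ zero) (vcons Nat (succ zero) (succ (succ (succ zero))) (vcons Nat zero (succ (succ (succ zero))) (vnil Nat)))) (vcons Nat (succ (succ zero)) (succ zero) (vcons Nat (succ zero) (succ (succ (succ zero))) (vcons Nat zero (succ (succ (succ zero))) (vnil Nat))))
type:
  forall (ω : Type0), Type0
normal-order step count: 16
already normal: no
first redex: a beta-redex


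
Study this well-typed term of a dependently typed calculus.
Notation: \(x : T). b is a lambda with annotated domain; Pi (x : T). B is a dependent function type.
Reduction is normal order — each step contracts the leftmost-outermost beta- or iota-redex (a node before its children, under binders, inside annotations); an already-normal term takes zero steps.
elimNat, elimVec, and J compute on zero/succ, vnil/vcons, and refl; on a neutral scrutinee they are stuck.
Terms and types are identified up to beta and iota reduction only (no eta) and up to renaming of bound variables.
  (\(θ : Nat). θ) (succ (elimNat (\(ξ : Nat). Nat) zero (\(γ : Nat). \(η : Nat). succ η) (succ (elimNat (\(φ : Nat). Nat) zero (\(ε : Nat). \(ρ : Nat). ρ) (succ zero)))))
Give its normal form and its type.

resulting normal form:
  succ (succ zero)
type:
  Nat
observation: reduction starts at a beta-redex, and 9 normal-order steps reach the normal form.


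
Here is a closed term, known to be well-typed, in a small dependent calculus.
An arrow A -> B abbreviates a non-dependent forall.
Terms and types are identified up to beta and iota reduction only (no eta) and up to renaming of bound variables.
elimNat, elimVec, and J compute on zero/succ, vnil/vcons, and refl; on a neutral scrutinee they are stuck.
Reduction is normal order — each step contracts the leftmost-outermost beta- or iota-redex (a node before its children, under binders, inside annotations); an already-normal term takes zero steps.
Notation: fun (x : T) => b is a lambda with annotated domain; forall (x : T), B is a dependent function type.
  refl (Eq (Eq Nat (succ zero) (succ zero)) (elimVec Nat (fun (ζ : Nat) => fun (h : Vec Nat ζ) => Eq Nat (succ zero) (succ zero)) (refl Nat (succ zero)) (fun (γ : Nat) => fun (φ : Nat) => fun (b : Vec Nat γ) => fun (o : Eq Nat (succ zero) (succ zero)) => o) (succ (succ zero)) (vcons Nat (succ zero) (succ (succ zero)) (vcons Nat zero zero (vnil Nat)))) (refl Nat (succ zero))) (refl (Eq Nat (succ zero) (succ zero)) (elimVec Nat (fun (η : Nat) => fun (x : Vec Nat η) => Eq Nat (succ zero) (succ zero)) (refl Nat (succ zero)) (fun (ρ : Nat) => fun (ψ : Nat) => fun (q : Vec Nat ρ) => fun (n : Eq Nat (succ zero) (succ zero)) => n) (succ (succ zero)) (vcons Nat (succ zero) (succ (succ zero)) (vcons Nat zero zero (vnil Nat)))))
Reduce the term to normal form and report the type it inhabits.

normal form:
  refl (Eq (Eq Nat (succ zero) (succ zero)) (refl Nat (succ zero)) (refl Nat (succ zero))) (refl (Eq Nat (succ zero) (succ zero)) (refl Nat (succ zero)))
the term's type:
  Eq (Eq (Eq Nat (succ zero) (succ zero)) (refl Nat (succ zero)) (refl Nat (succ zero))) (refl (Eq Nat (succ zero) (succ zero)) (refl Nat (succ zero))) (refl (Eq Nat (succ zero) (succ zero)) (refl Nat (succ zero)))


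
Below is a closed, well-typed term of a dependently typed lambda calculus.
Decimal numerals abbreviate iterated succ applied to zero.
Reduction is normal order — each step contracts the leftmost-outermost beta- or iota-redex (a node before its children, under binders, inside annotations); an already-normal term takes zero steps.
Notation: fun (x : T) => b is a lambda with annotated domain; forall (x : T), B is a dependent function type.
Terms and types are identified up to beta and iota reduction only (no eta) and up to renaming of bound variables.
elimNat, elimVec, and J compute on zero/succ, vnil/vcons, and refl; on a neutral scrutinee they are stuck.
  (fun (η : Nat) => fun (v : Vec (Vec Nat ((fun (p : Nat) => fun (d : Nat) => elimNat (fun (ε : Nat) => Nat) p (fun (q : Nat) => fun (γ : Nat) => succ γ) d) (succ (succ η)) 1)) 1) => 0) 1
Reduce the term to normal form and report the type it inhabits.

resulting normal form:
  fun (η : Vec (Vec Nat 4) 1) => 0
the term's type:
  forall (η : Vec (Vec Nat 4) 1), Nat


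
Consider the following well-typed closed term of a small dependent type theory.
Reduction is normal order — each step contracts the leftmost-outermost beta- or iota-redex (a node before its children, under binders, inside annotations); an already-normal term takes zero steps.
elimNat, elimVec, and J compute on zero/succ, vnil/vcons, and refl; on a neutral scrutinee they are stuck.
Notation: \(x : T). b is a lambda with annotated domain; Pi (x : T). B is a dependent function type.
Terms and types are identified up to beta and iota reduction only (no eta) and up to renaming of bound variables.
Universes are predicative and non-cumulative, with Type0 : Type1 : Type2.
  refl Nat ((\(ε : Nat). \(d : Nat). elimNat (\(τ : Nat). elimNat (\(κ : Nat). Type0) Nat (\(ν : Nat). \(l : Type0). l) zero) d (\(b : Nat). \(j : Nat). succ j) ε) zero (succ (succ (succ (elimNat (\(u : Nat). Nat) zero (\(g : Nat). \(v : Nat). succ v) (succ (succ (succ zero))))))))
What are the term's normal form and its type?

reduced normal form:
  refl Nat (succ (succ (succ (succ (succ (succ zero))))))
the term's type:
  Eq Nat (succ (succ (succ (succ (succ (succ zero)))))) (succ (succ (succ (succ (succ (succ zero))))))


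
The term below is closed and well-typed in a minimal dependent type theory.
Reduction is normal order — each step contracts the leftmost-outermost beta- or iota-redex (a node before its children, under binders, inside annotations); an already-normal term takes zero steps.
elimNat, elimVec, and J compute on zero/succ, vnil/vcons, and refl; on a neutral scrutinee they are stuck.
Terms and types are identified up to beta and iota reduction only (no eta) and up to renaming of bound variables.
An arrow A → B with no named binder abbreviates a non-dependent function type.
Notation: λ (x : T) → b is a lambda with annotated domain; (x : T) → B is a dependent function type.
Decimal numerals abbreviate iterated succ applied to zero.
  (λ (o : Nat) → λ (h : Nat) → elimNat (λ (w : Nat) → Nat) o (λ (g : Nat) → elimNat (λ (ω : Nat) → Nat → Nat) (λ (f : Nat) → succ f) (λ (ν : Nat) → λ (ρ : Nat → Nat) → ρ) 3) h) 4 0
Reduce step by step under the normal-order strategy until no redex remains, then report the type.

reduction (normal order):
  (λ (o : Nat) → λ (h : Nat) → elimNat (λ (w : Nat) → Nat) o (λ (g : Nat) → elimNat (λ (ω : Nat) → Nat → Nat) (λ (f : Nat) → succ f) (λ (ν : Nat) → λ (ρ : Nat → Nat) → ρ) 3) h) 4 0
  ~> (λ (o : Nat) → elimNat (λ (h : Nat) → Nat) 4 (λ (w : Nat) → elimNat (λ (g : Nat) → Nat → Nat) (λ (ω : Nat) → succ ω) (λ (f : Nat) → λ (ν : Nat → Nat) → ν) 3) o) 0
  ~> elimNat (λ (o : Nat) → Nat) 4 (λ (h : Nat) → elimNat (λ (w : Nat) → Nat → Nat) (λ (g : Nat) → succ g) (λ (ω : Nat) → λ (f : Nat → Nat) → f) 3) 0
  ~> 4
inferred type:
  Nat


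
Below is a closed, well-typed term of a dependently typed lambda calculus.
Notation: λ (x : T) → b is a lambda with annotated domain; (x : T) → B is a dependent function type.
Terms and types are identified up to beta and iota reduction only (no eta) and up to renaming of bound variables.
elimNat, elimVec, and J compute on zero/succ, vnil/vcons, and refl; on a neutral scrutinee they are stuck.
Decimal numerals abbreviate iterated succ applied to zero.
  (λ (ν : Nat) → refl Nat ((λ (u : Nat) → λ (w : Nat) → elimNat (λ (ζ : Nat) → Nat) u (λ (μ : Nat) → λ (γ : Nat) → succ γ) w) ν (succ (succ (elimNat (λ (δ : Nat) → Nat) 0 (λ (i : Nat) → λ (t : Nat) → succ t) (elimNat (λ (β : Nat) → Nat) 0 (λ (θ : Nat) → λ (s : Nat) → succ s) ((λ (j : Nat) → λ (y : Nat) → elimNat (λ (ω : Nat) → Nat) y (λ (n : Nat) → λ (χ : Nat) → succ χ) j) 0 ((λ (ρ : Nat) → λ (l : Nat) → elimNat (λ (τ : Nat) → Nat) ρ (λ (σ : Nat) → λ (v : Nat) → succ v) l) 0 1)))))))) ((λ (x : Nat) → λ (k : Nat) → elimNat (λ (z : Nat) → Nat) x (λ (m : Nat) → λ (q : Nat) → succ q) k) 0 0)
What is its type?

inferred type:
  Eq Nat 3 3


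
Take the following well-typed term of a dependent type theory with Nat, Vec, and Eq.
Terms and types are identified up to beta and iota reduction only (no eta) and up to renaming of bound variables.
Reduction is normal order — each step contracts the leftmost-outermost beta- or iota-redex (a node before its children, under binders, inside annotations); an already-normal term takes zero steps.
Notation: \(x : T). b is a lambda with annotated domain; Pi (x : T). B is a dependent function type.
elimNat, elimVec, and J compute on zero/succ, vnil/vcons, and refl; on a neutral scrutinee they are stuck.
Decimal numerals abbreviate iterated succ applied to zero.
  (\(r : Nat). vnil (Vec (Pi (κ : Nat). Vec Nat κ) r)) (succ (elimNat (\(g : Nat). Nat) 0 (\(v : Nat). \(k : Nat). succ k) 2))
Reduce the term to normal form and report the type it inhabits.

resulting normal form:
  vnil (Vec (Pi (r : Nat). Vec Nat r) 3)
inferred type:
  Vec (Vec (Pi (r : Nat). Vec Nat r) 3) 0
observation: the leftmost-outermost redex is a beta-redex, and normalization takes 8 steps.


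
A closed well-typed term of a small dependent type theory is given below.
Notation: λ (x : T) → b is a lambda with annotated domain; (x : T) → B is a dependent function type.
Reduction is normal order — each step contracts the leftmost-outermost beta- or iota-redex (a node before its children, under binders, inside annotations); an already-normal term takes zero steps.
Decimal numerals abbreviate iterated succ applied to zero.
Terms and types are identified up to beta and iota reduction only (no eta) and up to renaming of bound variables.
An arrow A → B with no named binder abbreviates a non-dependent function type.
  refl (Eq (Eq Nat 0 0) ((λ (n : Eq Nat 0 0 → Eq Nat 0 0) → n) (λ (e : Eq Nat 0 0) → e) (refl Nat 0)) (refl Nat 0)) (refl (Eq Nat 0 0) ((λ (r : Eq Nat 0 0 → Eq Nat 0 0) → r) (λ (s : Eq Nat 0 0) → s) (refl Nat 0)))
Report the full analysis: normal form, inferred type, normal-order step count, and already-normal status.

reduced normal form:
  refl (Eq (Eq Nat 0 0) (refl Nat 0) (refl Nat 0)) (refl (Eq Nat 0 0) (refl Nat 0))
type:
  Eq (Eq (Eq Nat 0 0) (refl Nat 0) (refl Nat 0)) (refl (Eq Nat 0 0) (refl Nat 0)) (refl (Eq Nat 0 0) (refl Nat 0))
steps to reach normal form (normal order): 4
started in normal form: no
first redex: a beta-redex


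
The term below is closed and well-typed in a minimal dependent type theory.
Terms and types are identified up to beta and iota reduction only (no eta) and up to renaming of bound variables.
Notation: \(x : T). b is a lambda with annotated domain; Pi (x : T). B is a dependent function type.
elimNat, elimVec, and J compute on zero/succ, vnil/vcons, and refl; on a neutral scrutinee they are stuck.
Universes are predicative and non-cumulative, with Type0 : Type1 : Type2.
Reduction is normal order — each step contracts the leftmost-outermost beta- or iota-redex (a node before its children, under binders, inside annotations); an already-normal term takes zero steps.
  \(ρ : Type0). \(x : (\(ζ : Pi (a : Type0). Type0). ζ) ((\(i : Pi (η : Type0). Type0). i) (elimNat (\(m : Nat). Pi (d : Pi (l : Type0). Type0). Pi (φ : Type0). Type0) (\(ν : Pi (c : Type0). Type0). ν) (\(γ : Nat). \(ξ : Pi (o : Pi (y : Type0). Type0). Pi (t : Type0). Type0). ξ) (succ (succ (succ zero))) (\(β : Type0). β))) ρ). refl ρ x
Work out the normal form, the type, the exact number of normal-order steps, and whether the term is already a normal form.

resulting normal form:
  \(ρ : Type0). \(x : ρ). refl ρ x
inferred type:
  Pi (ρ : Type0). Pi (x : ρ). Eq ρ x x
reduction steps (normal order): 14
term was already normal: no
first redex: a beta-redex


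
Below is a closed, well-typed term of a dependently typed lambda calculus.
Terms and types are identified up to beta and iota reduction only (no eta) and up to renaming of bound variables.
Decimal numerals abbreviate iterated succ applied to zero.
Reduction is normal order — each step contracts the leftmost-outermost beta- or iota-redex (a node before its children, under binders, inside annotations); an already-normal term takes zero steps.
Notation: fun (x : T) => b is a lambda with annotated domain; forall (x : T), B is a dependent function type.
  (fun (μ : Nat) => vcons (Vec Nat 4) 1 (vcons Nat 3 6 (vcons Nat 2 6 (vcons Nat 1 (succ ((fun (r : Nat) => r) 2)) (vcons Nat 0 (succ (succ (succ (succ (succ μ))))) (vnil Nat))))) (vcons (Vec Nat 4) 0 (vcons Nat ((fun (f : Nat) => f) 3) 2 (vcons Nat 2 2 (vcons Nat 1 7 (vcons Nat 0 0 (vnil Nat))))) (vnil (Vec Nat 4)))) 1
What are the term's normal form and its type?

resulting normal form:
  vcons (Vec Nat 4) 1 (vcons Nat 3 6 (vcons Nat 2 6 (vcons Nat 1 3 (vcons Nat 0 6 (vnil Nat))))) (vcons (Vec Nat 4) 0 (vcons Nat 3 2 (vcons Nat 2 2 (vcons Nat 1 7 (vcons Nat 0 0 (vnil Nat))))) (vnil (Vec Nat 4)))
inferred type:
  Vec (Vec Nat 4) 2
observation: 3 normal-order steps separate the term from its normal form.


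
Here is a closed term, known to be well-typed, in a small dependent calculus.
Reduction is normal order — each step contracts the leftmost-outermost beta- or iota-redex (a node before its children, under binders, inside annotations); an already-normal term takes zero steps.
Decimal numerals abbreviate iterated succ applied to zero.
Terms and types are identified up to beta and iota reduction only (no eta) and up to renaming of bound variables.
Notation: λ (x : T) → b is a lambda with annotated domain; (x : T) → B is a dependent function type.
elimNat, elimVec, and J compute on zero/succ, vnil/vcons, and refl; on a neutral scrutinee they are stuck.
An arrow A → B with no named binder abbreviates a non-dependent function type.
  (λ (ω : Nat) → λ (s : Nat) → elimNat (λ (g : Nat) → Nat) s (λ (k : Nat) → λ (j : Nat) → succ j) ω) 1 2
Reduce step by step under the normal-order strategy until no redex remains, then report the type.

reduction (normal order):
  (λ (ω : Nat) → λ (s : Nat) → elimNat (λ (g : Nat) → Nat) s (λ (k : Nat) → λ (j : Nat) → succ j) ω) 1 2
  ~> (λ (ω : Nat) → elimNat (λ (s : Nat) → Nat) ω (λ (g : Nat) → λ (k : Nat) → succ k) 1) 2
  ~> elimNat (λ (ω : Nat) → Nat) 2 (λ (s : Nat) → λ (g : Nat) → succ g) 1
  ~> (λ (ω : Nat) → λ (s : Nat) → succ s) 0 (elimNat (λ (g : Nat) → Nat) 2 (λ (k : Nat) → λ (j : Nat) → succ j) 0)
  ~> (λ (ω : Nat) → succ ω) (elimNat (λ (s : Nat) → Nat) 2 (λ (g : Nat) → λ (k : Nat) → succ k) 0)
  ~> succ (elimNat (λ (ω : Nat) → Nat) 2 (λ (s : Nat) → λ (g : Nat) → succ g) 0)
  ~> 3
inferred type:
  Nat


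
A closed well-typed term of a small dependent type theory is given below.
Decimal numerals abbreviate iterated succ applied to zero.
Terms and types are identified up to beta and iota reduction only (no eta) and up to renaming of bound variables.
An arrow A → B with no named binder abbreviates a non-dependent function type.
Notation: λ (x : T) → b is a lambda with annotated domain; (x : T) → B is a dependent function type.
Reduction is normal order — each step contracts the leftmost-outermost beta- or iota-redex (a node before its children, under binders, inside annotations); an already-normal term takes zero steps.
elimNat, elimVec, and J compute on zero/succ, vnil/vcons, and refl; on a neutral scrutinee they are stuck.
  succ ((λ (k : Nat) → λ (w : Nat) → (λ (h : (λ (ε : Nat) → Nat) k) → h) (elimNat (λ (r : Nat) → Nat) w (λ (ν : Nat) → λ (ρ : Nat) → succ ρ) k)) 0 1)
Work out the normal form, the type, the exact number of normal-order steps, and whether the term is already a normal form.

reduced normal form:
  2
the term's type:
  Nat
steps to reach normal form (normal order): 4
already normal: no
first contracted redex: a beta-redex


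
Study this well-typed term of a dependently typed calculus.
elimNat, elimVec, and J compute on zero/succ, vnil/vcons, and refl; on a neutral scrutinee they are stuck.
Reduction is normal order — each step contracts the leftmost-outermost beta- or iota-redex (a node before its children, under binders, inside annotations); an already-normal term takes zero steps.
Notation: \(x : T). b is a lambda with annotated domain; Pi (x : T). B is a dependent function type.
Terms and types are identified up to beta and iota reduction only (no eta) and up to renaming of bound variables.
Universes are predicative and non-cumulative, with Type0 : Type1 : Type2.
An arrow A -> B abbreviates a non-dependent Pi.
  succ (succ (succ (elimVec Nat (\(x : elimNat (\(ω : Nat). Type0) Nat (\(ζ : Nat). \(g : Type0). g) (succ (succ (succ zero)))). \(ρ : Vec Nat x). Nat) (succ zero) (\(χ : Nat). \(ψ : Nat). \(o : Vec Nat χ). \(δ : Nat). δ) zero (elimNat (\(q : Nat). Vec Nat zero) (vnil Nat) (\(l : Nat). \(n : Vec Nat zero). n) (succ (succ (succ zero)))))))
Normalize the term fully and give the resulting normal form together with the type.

reduced normal form:
  succ (succ (succ (succ zero)))
inferred type:
  Nat
observation: the first redex contracted is an elimNat iota-redex; the normal form is reached in 21 normal-order steps.
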